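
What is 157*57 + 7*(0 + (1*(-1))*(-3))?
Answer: 8970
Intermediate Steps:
157*57 + 7*(0 + (1*(-1))*(-3)) = 8949 + 7*(0 - 1*(-3)) = 8949 + 7*(0 + 3) = 8949 + 7*3 = 8949 + 21 = 8970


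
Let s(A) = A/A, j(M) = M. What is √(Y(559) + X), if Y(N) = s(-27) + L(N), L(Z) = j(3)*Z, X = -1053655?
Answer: I*√1051977 ≈ 1025.7*I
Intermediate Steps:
s(A) = 1
L(Z) = 3*Z
Y(N) = 1 + 3*N
√(Y(559) + X) = √((1 + 3*559) - 1053655) = √((1 + 1677) - 1053655) = √(1678 - 1053655) = √(-1051977) = I*√1051977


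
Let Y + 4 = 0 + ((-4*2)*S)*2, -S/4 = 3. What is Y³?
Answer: 6644672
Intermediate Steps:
S = -12 (S = -4*3 = -12)
Y = 188 (Y = -4 + (0 + (-4*2*(-12))*2) = -4 + (0 - 8*(-12)*2) = -4 + (0 + 96*2) = -4 + (0 + 192) = -4 + 192 = 188)
Y³ = 188³ = 6644672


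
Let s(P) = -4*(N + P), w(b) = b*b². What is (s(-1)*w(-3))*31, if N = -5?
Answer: -20088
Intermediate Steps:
w(b) = b³
s(P) = 20 - 4*P (s(P) = -4*(-5 + P) = 20 - 4*P)
(s(-1)*w(-3))*31 = ((20 - 4*(-1))*(-3)³)*31 = ((20 + 4)*(-27))*31 = (24*(-27))*31 = -648*31 = -20088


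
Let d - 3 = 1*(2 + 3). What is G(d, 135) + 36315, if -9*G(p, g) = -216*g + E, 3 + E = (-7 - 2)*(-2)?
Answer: 118660/3 ≈ 39553.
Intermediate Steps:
E = 15 (E = -3 + (-7 - 2)*(-2) = -3 - 9*(-2) = -3 + 18 = 15)
d = 8 (d = 3 + 1*(2 + 3) = 3 + 1*5 = 3 + 5 = 8)
G(p, g) = -5/3 + 24*g (G(p, g) = -(-216*g + 15)/9 = -(15 - 216*g)/9 = -5/3 + 24*g)
G(d, 135) + 36315 = (-5/3 + 24*135) + 36315 = (-5/3 + 3240) + 36315 = 9715/3 + 36315 = 118660/3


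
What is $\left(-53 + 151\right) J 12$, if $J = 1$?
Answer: $1176$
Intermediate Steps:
$\left(-53 + 151\right) J 12 = \left(-53 + 151\right) 1 \cdot 12 = 98 \cdot 12 = 1176$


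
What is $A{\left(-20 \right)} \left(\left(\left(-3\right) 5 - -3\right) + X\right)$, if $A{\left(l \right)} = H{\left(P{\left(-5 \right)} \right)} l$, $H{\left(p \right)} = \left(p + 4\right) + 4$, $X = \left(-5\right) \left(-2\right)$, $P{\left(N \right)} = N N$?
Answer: $1320$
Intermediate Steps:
$P{\left(N \right)} = N^{2}$
$X = 10$
$H{\left(p \right)} = 8 + p$ ($H{\left(p \right)} = \left(4 + p\right) + 4 = 8 + p$)
$A{\left(l \right)} = 33 l$ ($A{\left(l \right)} = \left(8 + \left(-5\right)^{2}\right) l = \left(8 + 25\right) l = 33 l$)
$A{\left(-20 \right)} \left(\left(\left(-3\right) 5 - -3\right) + X\right) = 33 \left(-20\right) \left(\left(\left(-3\right) 5 - -3\right) + 10\right) = - 660 \left(\left(-15 + 3\right) + 10\right) = - 660 \left(-12 + 10\right) = \left(-660\right) \left(-2\right) = 1320$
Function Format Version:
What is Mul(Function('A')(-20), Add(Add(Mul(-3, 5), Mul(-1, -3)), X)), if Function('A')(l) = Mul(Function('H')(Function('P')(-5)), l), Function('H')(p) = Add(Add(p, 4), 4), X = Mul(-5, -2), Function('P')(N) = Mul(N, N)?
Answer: 1320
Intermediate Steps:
Function('P')(N) = Pow(N, 2)
X = 10
Function('H')(p) = Add(8, p) (Function('H')(p) = Add(Add(4, p), 4) = Add(8, p))
Function('A')(l) = Mul(33, l) (Function('A')(l) = Mul(Add(8, Pow(-5, 2)), l) = Mul(Add(8, 25), l) = Mul(33, l))
Mul(Function('A')(-20), Add(Add(Mul(-3, 5), Mul(-1, -3)), X)) = Mul(Mul(33, -20), Add(Add(Mul(-3, 5), Mul(-1, -3)), 10)) = Mul(-660, Add(Add(-15, 3), 10)) = Mul(-660, Add(-12, 10)) = Mul(-660, -2) = 1320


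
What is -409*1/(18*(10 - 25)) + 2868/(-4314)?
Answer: 165011/194130 ≈ 0.85000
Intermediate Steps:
-409*1/(18*(10 - 25)) + 2868/(-4314) = -409/(18*(-15)) + 2868*(-1/4314) = -409/(-270) - 478/719 = -409*(-1/270) - 478/719 = 409/270 - 478/719 = 165011/194130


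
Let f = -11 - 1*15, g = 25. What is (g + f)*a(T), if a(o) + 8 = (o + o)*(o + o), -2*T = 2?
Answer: 4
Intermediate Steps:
T = -1 (T = -½*2 = -1)
f = -26 (f = -11 - 15 = -26)
a(o) = -8 + 4*o² (a(o) = -8 + (o + o)*(o + o) = -8 + (2*o)*(2*o) = -8 + 4*o²)
(g + f)*a(T) = (25 - 26)*(-8 + 4*(-1)²) = -(-8 + 4*1) = -(-8 + 4) = -1*(-4) = 4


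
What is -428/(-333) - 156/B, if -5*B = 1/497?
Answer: 129091208/333 ≈ 3.8766e+5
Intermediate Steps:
B = -1/2485 (B = -1/5/497 = -1/5*1/497 = -1/2485 ≈ -0.00040241)
-428/(-333) - 156/B = -428/(-333) - 156/(-1/2485) = -428*(-1/333) - 156*(-2485) = 428/333 + 387660 = 129091208/333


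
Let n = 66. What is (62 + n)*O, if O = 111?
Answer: 14208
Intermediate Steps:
(62 + n)*O = (62 + 66)*111 = 128*111 = 14208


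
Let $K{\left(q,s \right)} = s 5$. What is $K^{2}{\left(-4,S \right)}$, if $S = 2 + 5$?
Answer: $1225$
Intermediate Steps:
$S = 7$
$K{\left(q,s \right)} = 5 s$
$K^{2}{\left(-4,S \right)} = \left(5 \cdot 7\right)^{2} = 35^{2} = 1225$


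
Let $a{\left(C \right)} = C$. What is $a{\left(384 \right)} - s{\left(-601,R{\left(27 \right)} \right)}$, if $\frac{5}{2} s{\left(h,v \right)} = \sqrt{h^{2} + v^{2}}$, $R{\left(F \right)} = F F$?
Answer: $384 - \frac{2 \sqrt{892642}}{5} \approx 6.0811$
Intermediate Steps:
$R{\left(F \right)} = F^{2}$
$s{\left(h,v \right)} = \frac{2 \sqrt{h^{2} + v^{2}}}{5}$
$a{\left(384 \right)} - s{\left(-601,R{\left(27 \right)} \right)} = 384 - \frac{2 \sqrt{\left(-601\right)^{2} + \left(27^{2}\right)^{2}}}{5} = 384 - \frac{2 \sqrt{361201 + 729^{2}}}{5} = 384 - \frac{2 \sqrt{361201 + 531441}}{5} = 384 - \frac{2 \sqrt{892642}}{5}$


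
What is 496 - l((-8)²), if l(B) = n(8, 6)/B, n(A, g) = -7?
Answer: 31751/64 ≈ 496.11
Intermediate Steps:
l(B) = -7/B
496 - l((-8)²) = 496 - (-7)/((-8)²) = 496 - (-7)/64 = 496 - 1*(-7/64) = 496 + 7/64 = 31751/64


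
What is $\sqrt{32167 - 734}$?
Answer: $43 \sqrt{17} \approx 177.29$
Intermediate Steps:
$\sqrt{32167 - 734} = \sqrt{31433} = 43 \sqrt{17}$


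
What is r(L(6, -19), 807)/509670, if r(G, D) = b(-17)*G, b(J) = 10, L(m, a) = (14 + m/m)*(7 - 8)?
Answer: -5/16989 ≈ -0.00029431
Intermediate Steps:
L(m, a) = -15 (L(m, a) = (14 + 1)*(-1) = 15*(-1) = -15)
r(G, D) = 10*G
r(L(6, -19), 807)/509670 = (10*(-15))/509670 = -150*1/509670 = -5/16989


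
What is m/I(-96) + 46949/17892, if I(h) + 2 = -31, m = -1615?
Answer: 1449757/28116 ≈ 51.563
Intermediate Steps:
I(h) = -33 (I(h) = -2 - 31 = -33)
m/I(-96) + 46949/17892 = -1615/(-33) + 46949/17892 = -1615*(-1/33) + 46949*(1/17892) = 1615/33 + 6707/2556 = 1449757/28116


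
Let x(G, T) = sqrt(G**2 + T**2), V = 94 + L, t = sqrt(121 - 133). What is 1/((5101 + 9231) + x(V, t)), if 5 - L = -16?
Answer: 14332/205393011 - sqrt(13213)/205393011 ≈ 6.9219e-5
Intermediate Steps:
t = 2*I*sqrt(3) (t = sqrt(-12) = 2*I*sqrt(3) ≈ 3.4641*I)
L = 21 (L = 5 - 1*(-16) = 5 + 16 = 21)
V = 115 (V = 94 + 21 = 115)
1/((5101 + 9231) + x(V, t)) = 1/((5101 + 9231) + sqrt(115**2 + (2*I*sqrt(3))**2)) = 1/(14332 + sqrt(13225 - 12)) = 1/(14332 + sqrt(13213))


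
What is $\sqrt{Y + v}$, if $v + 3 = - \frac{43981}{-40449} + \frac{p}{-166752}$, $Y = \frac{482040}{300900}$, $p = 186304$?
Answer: $\frac{i \sqrt{19698083155250637660690}}{117451154565} \approx 1.195 i$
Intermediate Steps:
$Y = \frac{8034}{5015}$ ($Y = 482040 \cdot \frac{1}{300900} = \frac{8034}{5015} \approx 1.602$)
$v = - \frac{212882768}{70259913}$ ($v = -3 + \left(- \frac{43981}{-40449} + \frac{186304}{-166752}\right) = -3 + \left(\left(-43981\right) \left(- \frac{1}{40449}\right) + 186304 \left(- \frac{1}{166752}\right)\right) = -3 + \left(\frac{43981}{40449} - \frac{5822}{5211}\right) = -3 - \frac{2103029}{70259913} = - \frac{212882768}{70259913} \approx -3.0299$)
$\sqrt{Y + v} = \sqrt{\frac{8034}{5015} - \frac{212882768}{70259913}} = \sqrt{- \frac{503138940478}{352353463695}} = \frac{i \sqrt{19698083155250637660690}}{117451154565}$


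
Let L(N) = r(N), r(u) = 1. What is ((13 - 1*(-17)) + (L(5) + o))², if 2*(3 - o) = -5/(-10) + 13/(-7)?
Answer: 942841/784 ≈ 1202.6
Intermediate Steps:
o = 103/28 (o = 3 - (-5/(-10) + 13/(-7))/2 = 3 - (-5*(-⅒) + 13*(-⅐))/2 = 3 - (½ - 13/7)/2 = 3 - ½*(-19/14) = 3 + 19/28 = 103/28 ≈ 3.6786)
L(N) = 1
((13 - 1*(-17)) + (L(5) + o))² = ((13 - 1*(-17)) + (1 + 103/28))² = ((13 + 17) + 131/28)² = (30 + 131/28)² = (971/28)² = 942841/784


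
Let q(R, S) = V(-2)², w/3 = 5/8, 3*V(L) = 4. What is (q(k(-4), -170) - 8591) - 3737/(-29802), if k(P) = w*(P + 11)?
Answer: -767916791/89406 ≈ -8589.1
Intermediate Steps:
V(L) = 4/3 (V(L) = (⅓)*4 = 4/3)
w = 15/8 (w = 3*(5/8) = 15/8 ≈ 1.8750)
k(P) = 165/8 + 15*P/8 (k(P) = 15*(P + 11)/8 = 15*(11 + P)/8 = 165/8 + 15*P/8)
q(R, S) = 16/9 (q(R, S) = (4/3)² = 16/9)
(q(k(-4), -170) - 8591) - 3737/(-29802) = (16/9 - 8591) - 3737/(-29802) = -77303/9 - 3737*(-1/29802) = -77303/9 + 3737/29802 = -767916791/89406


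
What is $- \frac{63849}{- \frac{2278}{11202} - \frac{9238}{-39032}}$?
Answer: $- \frac{6979277747484}{3642295} \approx -1.9162 \cdot 10^{6}$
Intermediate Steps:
$- \frac{63849}{- \frac{2278}{11202} - \frac{9238}{-39032}} = - \frac{63849}{\left(-2278\right) \frac{1}{11202} - - \frac{4619}{19516}} = - \frac{63849}{- \frac{1139}{5601} + \frac{4619}{19516}} = - \frac{63849}{\frac{3642295}{109309116}} = \left(-63849\right) \frac{109309116}{3642295} = - \frac{6979277747484}{3642295}$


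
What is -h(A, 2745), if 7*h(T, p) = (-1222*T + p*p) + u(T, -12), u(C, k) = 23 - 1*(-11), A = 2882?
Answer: -4013255/7 ≈ -5.7332e+5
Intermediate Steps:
u(C, k) = 34 (u(C, k) = 23 + 11 = 34)
h(T, p) = 34/7 - 1222*T/7 + p²/7 (h(T, p) = ((-1222*T + p*p) + 34)/7 = ((-1222*T + p²) + 34)/7 = ((p² - 1222*T) + 34)/7 = (34 + p² - 1222*T)/7 = 34/7 - 1222*T/7 + p²/7)
-h(A, 2745) = -(34/7 - 1222/7*2882 + (⅐)*2745²) = -(34/7 - 3521804/7 + (⅐)*7535025) = -(34/7 - 3521804/7 + 7535025/7) = -1*4013255/7 = -4013255/7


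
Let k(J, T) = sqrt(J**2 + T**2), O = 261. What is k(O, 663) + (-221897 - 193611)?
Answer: -415508 + 3*sqrt(56410) ≈ -4.1480e+5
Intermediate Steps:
k(O, 663) + (-221897 - 193611) = sqrt(261**2 + 663**2) + (-221897 - 193611) = sqrt(68121 + 439569) - 415508 = sqrt(507690) - 415508 = 3*sqrt(56410) - 415508 = -415508 + 3*sqrt(56410)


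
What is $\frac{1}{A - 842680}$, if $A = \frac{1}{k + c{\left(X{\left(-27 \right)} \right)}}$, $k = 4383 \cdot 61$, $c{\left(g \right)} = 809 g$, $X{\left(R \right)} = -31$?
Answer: $- \frac{242284}{204167881119} \approx -1.1867 \cdot 10^{-6}$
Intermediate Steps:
$k = 267363$
$A = \frac{1}{242284}$ ($A = \frac{1}{267363 + 809 \left(-31\right)} = \frac{1}{267363 - 25079} = \frac{1}{242284} \approx 4.1274 \cdot 10^{-6}$)
$\frac{1}{A - 842680} = \frac{1}{\frac{1}{242284} - 842680} = \frac{1}{- \frac{204167881119}{242284}} = - \frac{242284}{204167881119}$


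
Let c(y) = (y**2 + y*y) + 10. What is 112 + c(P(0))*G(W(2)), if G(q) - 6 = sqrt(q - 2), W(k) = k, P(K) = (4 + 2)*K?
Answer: 172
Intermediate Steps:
P(K) = 6*K
c(y) = 10 + 2*y**2 (c(y) = (y**2 + y**2) + 10 = 2*y**2 + 10 = 10 + 2*y**2)
G(q) = 6 + sqrt(-2 + q) (G(q) = 6 + sqrt(q - 2) = 6 + sqrt(-2 + q))
112 + c(P(0))*G(W(2)) = 112 + (10 + 2*(6*0)**2)*(6 + sqrt(-2 + 2)) = 112 + (10 + 2*0**2)*(6 + sqrt(0)) = 112 + (10 + 2*0)*(6 + 0) = 112 + (10 + 0)*6 = 112 + 10*6 = 112 + 60 = 172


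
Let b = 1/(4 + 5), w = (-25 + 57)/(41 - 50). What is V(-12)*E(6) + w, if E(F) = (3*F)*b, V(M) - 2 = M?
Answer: -212/9 ≈ -23.556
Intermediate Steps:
V(M) = 2 + M
w = -32/9 (w = 32/(-9) = 32*(-⅑) = -32/9 ≈ -3.5556)
b = ⅑ (b = 1/9 = ⅑ ≈ 0.11111)
E(F) = F/3 (E(F) = (3*F)*(⅑) = F/3)
V(-12)*E(6) + w = (2 - 12)*((⅓)*6) - 32/9 = -10*2 - 32/9 = -20 - 32/9 = -212/9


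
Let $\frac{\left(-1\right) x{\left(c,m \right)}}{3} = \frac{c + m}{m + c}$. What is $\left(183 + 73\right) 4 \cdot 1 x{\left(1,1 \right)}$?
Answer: $-3072$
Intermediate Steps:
$x{\left(c,m \right)} = -3$ ($x{\left(c,m \right)} = - 3 \frac{c + m}{m + c} = - 3 \frac{c + m}{c + m} = \left(-3\right) 1 = -3$)
$\left(183 + 73\right) 4 \cdot 1 x{\left(1,1 \right)} = \left(183 + 73\right) 4 \cdot 1 \left(-3\right) = 256 \cdot 4 \left(-3\right) = 256 \left(-12\right) = -3072$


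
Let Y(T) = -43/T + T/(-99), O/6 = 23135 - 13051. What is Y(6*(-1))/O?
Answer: 53/443696 ≈ 0.00011945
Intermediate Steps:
O = 60504 (O = 6*(23135 - 13051) = 6*10084 = 60504)
Y(T) = -43/T - T/99 (Y(T) = -43/T + T*(-1/99) = -43/T - T/99)
Y(6*(-1))/O = (-43/(6*(-1)) - 2*(-1)/33)/60504 = (-43/(-6) - 1/99*(-6))*(1/60504) = (-43*(-1/6) + 2/33)*(1/60504) = (43/6 + 2/33)*(1/60504) = (159/22)*(1/60504) = 53/443696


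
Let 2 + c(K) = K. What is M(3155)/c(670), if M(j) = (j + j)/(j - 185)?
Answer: 631/198396 ≈ 0.0031805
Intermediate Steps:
c(K) = -2 + K
M(j) = 2*j/(-185 + j) (M(j) = (2*j)/(-185 + j) = 2*j/(-185 + j))
M(3155)/c(670) = (2*3155/(-185 + 3155))/(-2 + 670) = (2*3155/2970)/668 = (2*3155*(1/2970))*(1/668) = (631/297)*(1/668) = 631/198396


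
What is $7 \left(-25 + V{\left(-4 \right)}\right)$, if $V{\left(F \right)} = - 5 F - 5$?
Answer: $-70$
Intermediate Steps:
$V{\left(F \right)} = -5 - 5 F$
$7 \left(-25 + V{\left(-4 \right)}\right) = 7 \left(-25 - -15\right) = 7 \left(-25 + \left(-5 + 20\right)\right) = 7 \left(-25 + 15\right) = 7 \left(-10\right) = -70$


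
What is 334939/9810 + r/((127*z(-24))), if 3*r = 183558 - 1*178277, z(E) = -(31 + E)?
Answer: 280491901/8721090 ≈ 32.162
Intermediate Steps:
z(E) = -31 - E
r = 5281/3 (r = (183558 - 1*178277)/3 = (183558 - 178277)/3 = (1/3)*5281 = 5281/3 ≈ 1760.3)
334939/9810 + r/((127*z(-24))) = 334939/9810 + 5281/(3*((127*(-31 - 1*(-24))))) = 334939*(1/9810) + 5281/(3*((127*(-31 + 24)))) = 334939/9810 + 5281/(3*((127*(-7)))) = 334939/9810 + (5281/3)/(-889) = 334939/9810 + (5281/3)*(-1/889) = 334939/9810 - 5281/2667 = 280491901/8721090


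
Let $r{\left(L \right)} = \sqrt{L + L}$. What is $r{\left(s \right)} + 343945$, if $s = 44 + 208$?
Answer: $343945 + 6 \sqrt{14} \approx 3.4397 \cdot 10^{5}$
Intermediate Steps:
$s = 252$
$r{\left(L \right)} = \sqrt{2} \sqrt{L}$ ($r{\left(L \right)} = \sqrt{2 L} = \sqrt{2} \sqrt{L}$)
$r{\left(s \right)} + 343945 = \sqrt{2} \sqrt{252} + 343945 = \sqrt{2} \cdot 6 \sqrt{7} + 343945 = 6 \sqrt{14} + 343945 = 343945 + 6 \sqrt{14}$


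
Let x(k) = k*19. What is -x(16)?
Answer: -304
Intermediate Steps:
x(k) = 19*k
-x(16) = -19*16 = -1*304 = -304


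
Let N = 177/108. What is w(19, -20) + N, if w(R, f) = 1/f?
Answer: 143/90 ≈ 1.5889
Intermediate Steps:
w(R, f) = 1/f
N = 59/36 (N = 177*(1/108) = 59/36 ≈ 1.6389)
w(19, -20) + N = 1/(-20) + 59/36 = -1/20 + 59/36 = 143/90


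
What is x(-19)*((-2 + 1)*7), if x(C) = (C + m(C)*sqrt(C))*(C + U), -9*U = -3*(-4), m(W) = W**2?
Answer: -8113/3 + 154147*I*sqrt(19)/3 ≈ -2704.3 + 2.2397e+5*I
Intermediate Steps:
U = -4/3 (U = -(-1)*(-4)/3 = -1/9*12 = -4/3 ≈ -1.3333)
x(C) = (-4/3 + C)*(C + C**(5/2)) (x(C) = (C + C**2*sqrt(C))*(C - 4/3) = (C + C**(5/2))*(-4/3 + C) = (-4/3 + C)*(C + C**(5/2)))
x(-19)*((-2 + 1)*7) = ((-19)**2 + (-19)**(7/2) - 4/3*(-19) - 1444*I*sqrt(19)/3)*((-2 + 1)*7) = (361 - 6859*I*sqrt(19) + 76/3 - 1444*I*sqrt(19)/3)*(-1*7) = (361 - 6859*I*sqrt(19) + 76/3 - 1444*I*sqrt(19)/3)*(-7) = (1159/3 - 22021*I*sqrt(19)/3)*(-7) = -8113/3 + 154147*I*sqrt(19)/3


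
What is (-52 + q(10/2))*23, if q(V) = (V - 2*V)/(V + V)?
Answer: -2415/2 ≈ -1207.5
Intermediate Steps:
q(V) = -½ (q(V) = (-V)/((2*V)) = (-V)*(1/(2*V)) = -½)
(-52 + q(10/2))*23 = (-52 - ½)*23 = -105/2*23 = -2415/2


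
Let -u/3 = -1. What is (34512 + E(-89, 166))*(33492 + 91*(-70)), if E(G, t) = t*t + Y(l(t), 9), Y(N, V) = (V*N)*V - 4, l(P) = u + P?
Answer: 2054572866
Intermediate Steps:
u = 3 (u = -3*(-1) = 3)
l(P) = 3 + P
Y(N, V) = -4 + N*V² (Y(N, V) = (N*V)*V - 4 = N*V² - 4 = -4 + N*V²)
E(G, t) = 239 + t² + 81*t (E(G, t) = t*t + (-4 + (3 + t)*9²) = t² + (-4 + (3 + t)*81) = t² + (-4 + (243 + 81*t)) = t² + (239 + 81*t) = 239 + t² + 81*t)
(34512 + E(-89, 166))*(33492 + 91*(-70)) = (34512 + (239 + 166² + 81*166))*(33492 + 91*(-70)) = (34512 + (239 + 27556 + 13446))*(33492 - 6370) = (34512 + 41241)*27122 = 75753*27122 = 2054572866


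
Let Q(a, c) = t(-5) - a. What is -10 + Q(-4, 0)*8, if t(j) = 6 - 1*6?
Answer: 22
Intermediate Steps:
t(j) = 0 (t(j) = 6 - 6 = 0)
Q(a, c) = -a (Q(a, c) = 0 - a = -a)
-10 + Q(-4, 0)*8 = -10 - 1*(-4)*8 = -10 + 4*8 = -10 + 32 = 22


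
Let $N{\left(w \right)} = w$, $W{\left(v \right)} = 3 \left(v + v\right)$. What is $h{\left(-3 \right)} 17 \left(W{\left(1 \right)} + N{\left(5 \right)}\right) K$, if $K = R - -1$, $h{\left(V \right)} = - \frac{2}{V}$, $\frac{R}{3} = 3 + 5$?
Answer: $\frac{9350}{3} \approx 3116.7$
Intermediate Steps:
$R = 24$ ($R = 3 \left(3 + 5\right) = 3 \cdot 8 = 24$)
$W{\left(v \right)} = 6 v$ ($W{\left(v \right)} = 3 \cdot 2 v = 6 v$)
$K = 25$ ($K = 24 - -1 = 24 + 1 = 25$)
$h{\left(-3 \right)} 17 \left(W{\left(1 \right)} + N{\left(5 \right)}\right) K = - \frac{2}{-3} \cdot 17 \left(6 \cdot 1 + 5\right) 25 = \left(-2\right) \left(- \frac{1}{3}\right) 17 \left(6 + 5\right) 25 = \frac{2}{3} \cdot 17 \cdot 11 \cdot 25 = \frac{34}{3} \cdot 275 = \frac{9350}{3}$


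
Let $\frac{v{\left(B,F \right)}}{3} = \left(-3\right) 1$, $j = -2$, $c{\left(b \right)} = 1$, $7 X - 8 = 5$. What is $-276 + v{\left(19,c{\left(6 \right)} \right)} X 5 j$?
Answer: $- \frac{762}{7} \approx -108.86$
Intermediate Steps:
$X = \frac{13}{7}$ ($X = \frac{8}{7} + \frac{1}{7} \cdot 5 = \frac{8}{7} + \frac{5}{7} = \frac{13}{7} \approx 1.8571$)
$v{\left(B,F \right)} = -9$ ($v{\left(B,F \right)} = 3 \left(\left(-3\right) 1\right) = 3 \left(-3\right) = -9$)
$-276 + v{\left(19,c{\left(6 \right)} \right)} X 5 j = -276 - 9 \cdot \frac{13}{7} \cdot 5 \left(-2\right) = -276 - 9 \cdot \frac{65}{7} \left(-2\right) = -276 - - \frac{1170}{7} = -276 + \frac{1170}{7} = - \frac{762}{7}$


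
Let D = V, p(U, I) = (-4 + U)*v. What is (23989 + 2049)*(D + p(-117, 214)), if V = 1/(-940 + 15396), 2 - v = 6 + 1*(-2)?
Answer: 45545057707/7228 ≈ 6.3012e+6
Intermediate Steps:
v = -2 (v = 2 - (6 + 1*(-2)) = 2 - (6 - 2) = 2 - 1*4 = 2 - 4 = -2)
V = 1/14456 ≈ 6.9175e-5
p(U, I) = 8 - 2*U (p(U, I) = (-4 + U)*(-2) = 8 - 2*U)
D = 1/14456 ≈ 6.9175e-5
(23989 + 2049)*(D + p(-117, 214)) = (23989 + 2049)*(1/14456 + (8 - 2*(-117))) = 26038*(1/14456 + (8 + 234)) = 26038*(1/14456 + 242) = 26038*(3498353/14456) = 45545057707/7228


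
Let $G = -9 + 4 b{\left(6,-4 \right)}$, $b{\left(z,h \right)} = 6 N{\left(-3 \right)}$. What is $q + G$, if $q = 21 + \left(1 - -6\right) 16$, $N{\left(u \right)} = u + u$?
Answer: $-20$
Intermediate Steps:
$N{\left(u \right)} = 2 u$
$b{\left(z,h \right)} = -36$ ($b{\left(z,h \right)} = 6 \cdot 2 \left(-3\right) = 6 \left(-6\right) = -36$)
$G = -153$ ($G = -9 + 4 \left(-36\right) = -9 - 144 = -153$)
$q = 133$ ($q = 21 + \left(1 + 6\right) 16 = 21 + 7 \cdot 16 = 21 + 112 = 133$)
$q + G = 133 - 153 = -20$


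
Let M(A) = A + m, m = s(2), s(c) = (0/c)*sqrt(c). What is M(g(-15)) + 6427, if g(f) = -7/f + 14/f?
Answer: 96398/15 ≈ 6426.5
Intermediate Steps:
g(f) = 7/f
s(c) = 0 (s(c) = 0*sqrt(c) = 0)
m = 0
M(A) = A (M(A) = A + 0 = A)
M(g(-15)) + 6427 = 7/(-15) + 6427 = 7*(-1/15) + 6427 = -7/15 + 6427 = 96398/15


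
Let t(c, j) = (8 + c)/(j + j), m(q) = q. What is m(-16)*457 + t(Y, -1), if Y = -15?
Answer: -14617/2 ≈ -7308.5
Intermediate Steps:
t(c, j) = (8 + c)/(2*j) (t(c, j) = (8 + c)/((2*j)) = (8 + c)*(1/(2*j)) = (8 + c)/(2*j))
m(-16)*457 + t(Y, -1) = -16*457 + (1/2)*(8 - 15)/(-1) = -7312 + (1/2)*(-1)*(-7) = -7312 + 7/2 = -14617/2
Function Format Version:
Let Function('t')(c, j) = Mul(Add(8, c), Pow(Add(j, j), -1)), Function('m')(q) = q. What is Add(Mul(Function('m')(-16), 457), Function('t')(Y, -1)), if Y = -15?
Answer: Rational(-14617, 2) ≈ -7308.5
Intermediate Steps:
Function('t')(c, j) = Mul(Rational(1, 2), Pow(j, -1), Add(8, c)) (Function('t')(c, j) = Mul(Add(8, c), Pow(Mul(2, j), -1)) = Mul(Add(8, c), Mul(Rational(1, 2), Pow(j, -1))) = Mul(Rational(1, 2), Pow(j, -1), Add(8, c)))
Add(Mul(Function('m')(-16), 457), Function('t')(Y, -1)) = Add(Mul(-16, 457), Mul(Rational(1, 2), Pow(-1, -1), Add(8, -15))) = Add(-7312, Mul(Rational(1, 2), -1, -7)) = Add(-7312, Rational(7, 2)) = Rational(-14617, 2)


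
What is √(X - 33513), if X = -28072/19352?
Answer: 4*I*√12256990754/2419 ≈ 183.07*I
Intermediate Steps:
X = -3509/2419 (X = -28072*1/19352 = -3509/2419 ≈ -1.4506)
√(X - 33513) = √(-3509/2419 - 33513) = √(-81071456/2419) = 4*I*√12256990754/2419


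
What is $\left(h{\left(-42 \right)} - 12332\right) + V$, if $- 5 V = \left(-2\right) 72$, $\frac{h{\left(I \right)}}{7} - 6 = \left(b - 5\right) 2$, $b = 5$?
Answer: $- \frac{61306}{5} \approx -12261.0$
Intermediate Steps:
$h{\left(I \right)} = 42$ ($h{\left(I \right)} = 42 + 7 \left(5 - 5\right) 2 = 42 + 7 \cdot 0 \cdot 2 = 42 + 7 \cdot 0 = 42 + 0 = 42$)
$V = \frac{144}{5}$ ($V = - \frac{\left(-2\right) 72}{5} = \left(- \frac{1}{5}\right) \left(-144\right) = \frac{144}{5} \approx 28.8$)
$\left(h{\left(-42 \right)} - 12332\right) + V = \left(42 - 12332\right) + \frac{144}{5} = -12290 + \frac{144}{5} = - \frac{61306}{5}$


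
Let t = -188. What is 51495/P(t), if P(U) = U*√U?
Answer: 51495*I*√47/17672 ≈ 19.977*I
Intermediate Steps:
P(U) = U^(3/2)
51495/P(t) = 51495/((-188)^(3/2)) = 51495/((-376*I*√47)) = 51495*(I*√47/17672) = 51495*I*√47/17672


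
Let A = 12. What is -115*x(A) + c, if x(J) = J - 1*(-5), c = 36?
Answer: -1919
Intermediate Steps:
x(J) = 5 + J (x(J) = J + 5 = 5 + J)
-115*x(A) + c = -115*(5 + 12) + 36 = -115*17 + 36 = -1955 + 36 = -1919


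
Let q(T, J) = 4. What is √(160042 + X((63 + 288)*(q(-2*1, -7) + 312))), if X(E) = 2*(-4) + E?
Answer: 5*√10838 ≈ 520.53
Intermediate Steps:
X(E) = -8 + E
√(160042 + X((63 + 288)*(q(-2*1, -7) + 312))) = √(160042 + (-8 + (63 + 288)*(4 + 312))) = √(160042 + (-8 + 351*316)) = √(160042 + (-8 + 110916)) = √(160042 + 110908) = √270950 = 5*√10838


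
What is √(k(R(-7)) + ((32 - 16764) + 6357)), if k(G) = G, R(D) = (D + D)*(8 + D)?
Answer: I*√10389 ≈ 101.93*I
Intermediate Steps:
R(D) = 2*D*(8 + D) (R(D) = (2*D)*(8 + D) = 2*D*(8 + D))
√(k(R(-7)) + ((32 - 16764) + 6357)) = √(2*(-7)*(8 - 7) + ((32 - 16764) + 6357)) = √(2*(-7)*1 + (-16732 + 6357)) = √(-14 - 10375) = √(-10389) = I*√10389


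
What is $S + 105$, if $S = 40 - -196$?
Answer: $341$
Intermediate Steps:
$S = 236$ ($S = 40 + 196 = 236$)
$S + 105 = 236 + 105 = 341$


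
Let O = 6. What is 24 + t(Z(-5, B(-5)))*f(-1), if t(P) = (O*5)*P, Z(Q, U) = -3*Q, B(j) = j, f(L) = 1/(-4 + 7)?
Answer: 174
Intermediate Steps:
f(L) = ⅓ (f(L) = 1/3 = ⅓)
t(P) = 30*P (t(P) = (6*5)*P = 30*P)
24 + t(Z(-5, B(-5)))*f(-1) = 24 + (30*(-3*(-5)))*(⅓) = 24 + (30*15)*(⅓) = 24 + 450*(⅓) = 24 + 150 = 174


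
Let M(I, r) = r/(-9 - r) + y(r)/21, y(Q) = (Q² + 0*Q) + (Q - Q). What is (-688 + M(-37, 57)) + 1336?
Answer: 123485/154 ≈ 801.85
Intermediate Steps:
y(Q) = Q² (y(Q) = (Q² + 0) + 0 = Q² + 0 = Q²)
M(I, r) = r²/21 + r/(-9 - r) (M(I, r) = r/(-9 - r) + r²/21 = r²/21 + r/(-9 - r))
(-688 + M(-37, 57)) + 1336 = (-688 + (1/21)*57*(-21 + 57² + 9*57)/(9 + 57)) + 1336 = (-688 + (1/21)*57*(-21 + 3249 + 513)/66) + 1336 = (-688 + (1/21)*57*(1/66)*3741) + 1336 = (-688 + 23693/154) + 1336 = -82259/154 + 1336 = 123485/154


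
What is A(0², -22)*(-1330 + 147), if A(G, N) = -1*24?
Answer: 28392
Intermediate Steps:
A(G, N) = -24
A(0², -22)*(-1330 + 147) = -24*(-1330 + 147) = -24*(-1183) = 28392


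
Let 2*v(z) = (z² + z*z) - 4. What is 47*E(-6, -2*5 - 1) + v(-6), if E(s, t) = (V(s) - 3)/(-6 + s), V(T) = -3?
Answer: 115/2 ≈ 57.500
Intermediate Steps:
v(z) = -2 + z² (v(z) = ((z² + z*z) - 4)/2 = ((z² + z²) - 4)/2 = (2*z² - 4)/2 = (-4 + 2*z²)/2 = -2 + z²)
E(s, t) = -6/(-6 + s) (E(s, t) = (-3 - 3)/(-6 + s) = -6/(-6 + s))
47*E(-6, -2*5 - 1) + v(-6) = 47*(-6/(-6 - 6)) + (-2 + (-6)²) = 47*(-6/(-12)) + (-2 + 36) = 47*(-6*(-1/12)) + 34 = 47*(½) + 34 = 47/2 + 34 = 115/2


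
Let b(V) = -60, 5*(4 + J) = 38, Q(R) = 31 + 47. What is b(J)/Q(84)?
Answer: -10/13 ≈ -0.76923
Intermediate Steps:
Q(R) = 78
J = 18/5 (J = -4 + (⅕)*38 = -4 + 38/5 = 18/5 ≈ 3.6000)
b(J)/Q(84) = -60/78 = -60*1/78 = -10/13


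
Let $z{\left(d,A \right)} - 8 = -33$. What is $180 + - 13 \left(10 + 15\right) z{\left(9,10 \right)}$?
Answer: $8305$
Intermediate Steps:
$z{\left(d,A \right)} = -25$ ($z{\left(d,A \right)} = 8 - 33 = -25$)
$180 + - 13 \left(10 + 15\right) z{\left(9,10 \right)} = 180 + - 13 \left(10 + 15\right) \left(-25\right) = 180 + \left(-13\right) 25 \left(-25\right) = 180 - -8125 = 180 + 8125 = 8305$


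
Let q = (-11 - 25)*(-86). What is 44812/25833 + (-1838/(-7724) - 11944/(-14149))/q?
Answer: 2527548733557641/1456775259737328 ≈ 1.7350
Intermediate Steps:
q = 3096 (q = -36*(-86) = 3096)
44812/25833 + (-1838/(-7724) - 11944/(-14149))/q = 44812/25833 + (-1838/(-7724) - 11944/(-14149))/3096 = 44812*(1/25833) + (-1838*(-1/7724) - 11944*(-1/14149))*(1/3096) = 44812/25833 + (919/3862 + 11944/14149)*(1/3096) = 44812/25833 + (59130659/54643438)*(1/3096) = 44812/25833 + 59130659/169176084048 = 2527548733557641/1456775259737328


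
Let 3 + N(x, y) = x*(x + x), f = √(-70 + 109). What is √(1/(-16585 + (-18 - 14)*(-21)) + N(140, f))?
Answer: 2*√2481401054545/15913 ≈ 197.98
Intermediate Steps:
f = √39 ≈ 6.2450
N(x, y) = -3 + 2*x² (N(x, y) = -3 + x*(x + x) = -3 + x*(2*x) = -3 + 2*x²)
√(1/(-16585 + (-18 - 14)*(-21)) + N(140, f)) = √(1/(-16585 + (-18 - 14)*(-21)) + (-3 + 2*140²)) = √(1/(-16585 - 32*(-21)) + (-3 + 2*19600)) = √(1/(-16585 + 672) + (-3 + 39200)) = √(1/(-15913) + 39197) = √(-1/15913 + 39197) = √(623741860/15913) = 2*√2481401054545/15913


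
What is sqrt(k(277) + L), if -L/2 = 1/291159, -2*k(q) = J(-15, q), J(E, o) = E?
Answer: sqrt(282578285462)/194106 ≈ 2.7386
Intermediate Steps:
k(q) = 15/2 (k(q) = -1/2*(-15) = 15/2)
L = -2/291159 ≈ -6.8691e-6
sqrt(k(277) + L) = sqrt(15/2 - 2/291159) = sqrt(4367381/582318) = sqrt(282578285462)/194106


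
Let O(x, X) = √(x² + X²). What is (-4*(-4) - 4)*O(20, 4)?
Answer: 48*√26 ≈ 244.75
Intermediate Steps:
O(x, X) = √(X² + x²)
(-4*(-4) - 4)*O(20, 4) = (-4*(-4) - 4)*√(4² + 20²) = (16 - 4)*√(16 + 400) = 12*√416 = 12*(4*√26) = 48*√26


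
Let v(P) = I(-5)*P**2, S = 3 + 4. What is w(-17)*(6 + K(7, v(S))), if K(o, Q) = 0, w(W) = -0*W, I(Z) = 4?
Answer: 0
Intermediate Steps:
w(W) = 0 (w(W) = -4*0 = 0)
S = 7
v(P) = 4*P**2
w(-17)*(6 + K(7, v(S))) = 0*(6 + 0) = 0*6 = 0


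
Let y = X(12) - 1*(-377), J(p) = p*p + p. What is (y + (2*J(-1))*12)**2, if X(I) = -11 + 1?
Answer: 134689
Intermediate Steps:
J(p) = p + p**2 (J(p) = p**2 + p = p + p**2)
X(I) = -10
y = 367 (y = -10 - 1*(-377) = -10 + 377 = 367)
(y + (2*J(-1))*12)**2 = (367 + (2*(-(1 - 1)))*12)**2 = (367 + (2*(-1*0))*12)**2 = (367 + (2*0)*12)**2 = (367 + 0*12)**2 = (367 + 0)**2 = 367**2 = 134689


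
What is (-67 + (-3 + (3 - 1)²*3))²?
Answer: 3364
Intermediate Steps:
(-67 + (-3 + (3 - 1)²*3))² = (-67 + (-3 + 2²*3))² = (-67 + (-3 + 4*3))² = (-67 + (-3 + 12))² = (-67 + 9)² = (-58)² = 3364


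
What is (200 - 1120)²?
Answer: 846400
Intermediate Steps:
(200 - 1120)² = (-920)² = 846400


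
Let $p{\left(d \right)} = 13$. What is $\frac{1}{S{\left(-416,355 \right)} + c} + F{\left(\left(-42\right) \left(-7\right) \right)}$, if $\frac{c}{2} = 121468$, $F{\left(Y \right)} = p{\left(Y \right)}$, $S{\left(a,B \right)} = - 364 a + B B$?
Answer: $\frac{6765006}{520385} \approx 13.0$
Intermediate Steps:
$S{\left(a,B \right)} = B^{2} - 364 a$ ($S{\left(a,B \right)} = - 364 a + B^{2} = B^{2} - 364 a$)
$F{\left(Y \right)} = 13$
$c = 242936$ ($c = 2 \cdot 121468 = 242936$)
$\frac{1}{S{\left(-416,355 \right)} + c} + F{\left(\left(-42\right) \left(-7\right) \right)} = \frac{1}{\left(355^{2} - -151424\right) + 242936} + 13 = \frac{1}{\left(126025 + 151424\right) + 242936} + 13 = \frac{1}{277449 + 242936} + 13 = \frac{1}{520385} + 13 = \frac{6765006}{520385}$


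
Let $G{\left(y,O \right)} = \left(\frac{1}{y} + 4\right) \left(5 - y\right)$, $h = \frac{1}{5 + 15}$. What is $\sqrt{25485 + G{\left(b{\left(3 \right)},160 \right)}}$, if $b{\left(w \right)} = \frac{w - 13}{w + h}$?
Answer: $\frac{\sqrt{37977403790}}{1220} \approx 159.74$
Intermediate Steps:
$h = \frac{1}{20} \approx 0.05$
$b{\left(w \right)} = \frac{-13 + w}{\frac{1}{20} + w}$ ($b{\left(w \right)} = \frac{w - 13}{w + \frac{1}{20}} = \frac{-13 + w}{\frac{1}{20} + w}$)
$G{\left(y,O \right)} = \left(4 + \frac{1}{y}\right) \left(5 - y\right)$
$\sqrt{25485 + G{\left(b{\left(3 \right)},160 \right)}} = \sqrt{25485 + \left(19 - 4 \frac{20 \left(-13 + 3\right)}{1 + 20 \cdot 3} + \frac{5}{20 \frac{1}{1 + 20 \cdot 3} \left(-13 + 3\right)}\right)} = \sqrt{25485 + \left(19 - 4 \cdot 20 \frac{1}{1 + 60} \left(-10\right) + \frac{5}{20 \frac{1}{1 + 60} \left(-10\right)}\right)} = \sqrt{25485 + \left(19 - 4 \cdot 20 \cdot \frac{1}{61} \left(-10\right) + \frac{5}{20 \cdot \frac{1}{61} \left(-10\right)}\right)} = \sqrt{25485 + \left(19 - - \frac{800}{61} + \frac{5}{- \frac{200}{61}}\right)} = \sqrt{25485 + \left(19 + \frac{800}{61} + 5 \left(- \frac{61}{200}\right)\right)} = \sqrt{25485 + \left(19 + \frac{800}{61} - \frac{61}{40}\right)} = \sqrt{25485 + \frac{74639}{2440}} = \sqrt{\frac{62258039}{2440}} = \frac{\sqrt{37977403790}}{1220}$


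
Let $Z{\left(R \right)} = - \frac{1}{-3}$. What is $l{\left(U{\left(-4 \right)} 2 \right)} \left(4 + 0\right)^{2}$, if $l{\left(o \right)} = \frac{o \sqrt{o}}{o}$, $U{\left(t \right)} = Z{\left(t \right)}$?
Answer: $\frac{16 \sqrt{6}}{3} \approx 13.064$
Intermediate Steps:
$Z{\left(R \right)} = \frac{1}{3}$ ($Z{\left(R \right)} = \left(-1\right) \left(- \frac{1}{3}\right) = \frac{1}{3}$)
$U{\left(t \right)} = \frac{1}{3}$
$l{\left(o \right)} = \sqrt{o}$ ($l{\left(o \right)} = \frac{o^{\frac{3}{2}}}{o} = \sqrt{o}$)
$l{\left(U{\left(-4 \right)} 2 \right)} \left(4 + 0\right)^{2} = \sqrt{\frac{1}{3} \cdot 2} \left(4 + 0\right)^{2} = \sqrt{\frac{2}{3}} \cdot 4^{2} = \frac{\sqrt{6}}{3} \cdot 16 = \frac{16 \sqrt{6}}{3}$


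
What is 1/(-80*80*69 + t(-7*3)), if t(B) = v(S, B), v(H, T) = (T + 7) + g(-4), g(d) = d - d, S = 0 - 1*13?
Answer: -1/441614 ≈ -2.2644e-6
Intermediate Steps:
S = -13 (S = 0 - 13 = -13)
g(d) = 0
v(H, T) = 7 + T (v(H, T) = (T + 7) + 0 = (7 + T) + 0 = 7 + T)
t(B) = 7 + B
1/(-80*80*69 + t(-7*3)) = 1/(-80*80*69 + (7 - 7*3)) = 1/(-6400*69 + (7 - 21)) = 1/(-441600 - 14) = 1/(-441614) = -1/441614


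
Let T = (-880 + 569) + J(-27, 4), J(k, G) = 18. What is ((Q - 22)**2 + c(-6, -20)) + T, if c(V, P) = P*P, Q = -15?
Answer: 1476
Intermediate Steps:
c(V, P) = P**2
T = -293 (T = (-880 + 569) + 18 = -311 + 18 = -293)
((Q - 22)**2 + c(-6, -20)) + T = ((-15 - 22)**2 + (-20)**2) - 293 = ((-37)**2 + 400) - 293 = (1369 + 400) - 293 = 1769 - 293 = 1476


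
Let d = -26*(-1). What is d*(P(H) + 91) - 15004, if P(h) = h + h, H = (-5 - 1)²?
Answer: -10766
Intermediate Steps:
H = 36 (H = (-6)² = 36)
d = 26
P(h) = 2*h
d*(P(H) + 91) - 15004 = 26*(2*36 + 91) - 15004 = 26*(72 + 91) - 15004 = 26*163 - 15004 = 4238 - 15004 = -10766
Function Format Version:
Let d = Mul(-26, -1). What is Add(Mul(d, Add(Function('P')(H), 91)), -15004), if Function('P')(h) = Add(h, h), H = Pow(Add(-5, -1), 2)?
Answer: -10766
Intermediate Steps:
H = 36 (H = Pow(-6, 2) = 36)
d = 26
Function('P')(h) = Mul(2, h)
Add(Mul(d, Add(Function('P')(H), 91)), -15004) = Add(Mul(26, Add(Mul(2, 36), 91)), -15004) = Add(Mul(26, Add(72, 91)), -15004) = Add(Mul(26, 163), -15004) = Add(4238, -15004) = -10766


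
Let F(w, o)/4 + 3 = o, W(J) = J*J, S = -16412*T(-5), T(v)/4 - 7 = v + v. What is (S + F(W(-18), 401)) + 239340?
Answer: 437876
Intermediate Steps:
T(v) = 28 + 8*v (T(v) = 28 + 4*(v + v) = 28 + 4*(2*v) = 28 + 8*v)
S = 196944 (S = -16412*(28 + 8*(-5)) = -16412*(28 - 40) = -16412*(-12) = 196944)
W(J) = J²
F(w, o) = -12 + 4*o
(S + F(W(-18), 401)) + 239340 = (196944 + (-12 + 4*401)) + 239340 = (196944 + (-12 + 1604)) + 239340 = (196944 + 1592) + 239340 = 198536 + 239340 = 437876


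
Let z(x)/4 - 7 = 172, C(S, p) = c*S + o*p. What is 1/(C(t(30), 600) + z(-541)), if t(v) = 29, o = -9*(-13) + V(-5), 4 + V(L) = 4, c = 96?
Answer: 1/73700 ≈ 1.3569e-5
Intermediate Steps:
V(L) = 0 (V(L) = -4 + 4 = 0)
o = 117 (o = -9*(-13) + 0 = 117 + 0 = 117)
C(S, p) = 96*S + 117*p
z(x) = 716 (z(x) = 28 + 4*172 = 28 + 688 = 716)
1/(C(t(30), 600) + z(-541)) = 1/((96*29 + 117*600) + 716) = 1/((2784 + 70200) + 716) = 1/(72984 + 716) = 1/73700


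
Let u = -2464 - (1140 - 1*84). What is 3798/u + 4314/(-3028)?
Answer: -3335703/1332320 ≈ -2.5037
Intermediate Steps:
u = -3520 (u = -2464 - (1140 - 84) = -2464 - 1*1056 = -2464 - 1056 = -3520)
3798/u + 4314/(-3028) = 3798/(-3520) + 4314/(-3028) = 3798*(-1/3520) + 4314*(-1/3028) = -1899/1760 - 2157/1514 = -3335703/1332320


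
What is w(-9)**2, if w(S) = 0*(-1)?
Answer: 0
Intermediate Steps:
w(S) = 0
w(-9)**2 = 0**2 = 0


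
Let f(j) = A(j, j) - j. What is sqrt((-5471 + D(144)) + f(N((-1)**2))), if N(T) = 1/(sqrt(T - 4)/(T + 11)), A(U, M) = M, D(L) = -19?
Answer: 3*I*sqrt(610) ≈ 74.094*I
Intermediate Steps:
N(T) = (11 + T)/sqrt(-4 + T) (N(T) = 1/(sqrt(-4 + T)/(11 + T)) = (11 + T)/sqrt(-4 + T))
f(j) = 0 (f(j) = j - j = 0)
sqrt((-5471 + D(144)) + f(N((-1)**2))) = sqrt((-5471 - 19) + 0) = sqrt(-5490 + 0) = sqrt(-5490) = 3*I*sqrt(610)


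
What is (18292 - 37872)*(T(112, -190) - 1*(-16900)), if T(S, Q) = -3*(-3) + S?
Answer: -333271180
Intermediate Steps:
T(S, Q) = 9 + S
(18292 - 37872)*(T(112, -190) - 1*(-16900)) = (18292 - 37872)*((9 + 112) - 1*(-16900)) = -19580*(121 + 16900) = -19580*17021 = -333271180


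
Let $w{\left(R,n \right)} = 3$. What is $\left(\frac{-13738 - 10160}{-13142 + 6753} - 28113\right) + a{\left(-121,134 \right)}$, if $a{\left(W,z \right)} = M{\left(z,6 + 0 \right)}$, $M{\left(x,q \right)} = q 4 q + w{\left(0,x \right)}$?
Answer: $- \frac{178650876}{6389} \approx -27962.0$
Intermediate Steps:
$M{\left(x,q \right)} = 3 + 4 q^{2}$ ($M{\left(x,q \right)} = q 4 q + 3 = 4 q^{2} + 3 = 3 + 4 q^{2}$)
$a{\left(W,z \right)} = 147$ ($a{\left(W,z \right)} = 3 + 4 \left(6 + 0\right)^{2} = 3 + 4 \cdot 6^{2} = 3 + 4 \cdot 36 = 3 + 144 = 147$)
$\left(\frac{-13738 - 10160}{-13142 + 6753} - 28113\right) + a{\left(-121,134 \right)} = \left(\frac{-13738 - 10160}{-13142 + 6753} - 28113\right) + 147 = \left(- \frac{23898}{-6389} - 28113\right) + 147 = \left(\left(-23898\right) \left(- \frac{1}{6389}\right) - 28113\right) + 147 = \left(\frac{23898}{6389} - 28113\right) + 147 = - \frac{179590059}{6389} + 147 = - \frac{178650876}{6389}$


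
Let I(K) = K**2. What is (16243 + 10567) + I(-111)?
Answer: 39131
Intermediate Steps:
(16243 + 10567) + I(-111) = (16243 + 10567) + (-111)**2 = 26810 + 12321 = 39131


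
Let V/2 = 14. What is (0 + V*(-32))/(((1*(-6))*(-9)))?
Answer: -448/27 ≈ -16.593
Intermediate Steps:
V = 28 (V = 2*14 = 28)
(0 + V*(-32))/(((1*(-6))*(-9))) = (0 + 28*(-32))/(((1*(-6))*(-9))) = (0 - 896)/((-6*(-9))) = -896/54 = -896*1/54 = -448/27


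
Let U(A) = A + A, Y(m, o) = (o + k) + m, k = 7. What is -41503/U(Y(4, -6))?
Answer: -41503/10 ≈ -4150.3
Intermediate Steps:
Y(m, o) = 7 + m + o (Y(m, o) = (o + 7) + m = (7 + o) + m = 7 + m + o)
U(A) = 2*A
-41503/U(Y(4, -6)) = -41503*1/(2*(7 + 4 - 6)) = -41503/(2*5) = -41503/10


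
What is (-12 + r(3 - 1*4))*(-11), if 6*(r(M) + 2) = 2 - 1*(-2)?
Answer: 440/3 ≈ 146.67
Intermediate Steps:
r(M) = -4/3 (r(M) = -2 + (2 - 1*(-2))/6 = -2 + (2 + 2)/6 = -2 + (1/6)*4 = -2 + 2/3 = -4/3)
(-12 + r(3 - 1*4))*(-11) = (-12 - 4/3)*(-11) = -40/3*(-11) = 440/3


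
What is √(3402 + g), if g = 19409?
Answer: √22811 ≈ 151.03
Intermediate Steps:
√(3402 + g) = √(3402 + 19409) = √22811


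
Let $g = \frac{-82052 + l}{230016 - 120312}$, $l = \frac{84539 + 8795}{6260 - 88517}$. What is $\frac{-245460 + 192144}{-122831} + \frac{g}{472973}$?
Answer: $\frac{113777833555171873133}{262125740666693166732} \approx 0.43406$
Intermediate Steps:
$l = - \frac{93334}{82257}$ ($l = \frac{93334}{-82257} = 93334 \left(- \frac{1}{82257}\right) = - \frac{93334}{82257} \approx -1.1347$)
$g = - \frac{3374722349}{4511960964}$ ($g = \frac{-82052 - \frac{93334}{82257}}{230016 - 120312} = - \frac{6749444698}{82257 \cdot 109704} = \left(- \frac{6749444698}{82257}\right) \frac{1}{109704} = - \frac{3374722349}{4511960964} \approx -0.74795$)
$\frac{-245460 + 192144}{-122831} + \frac{g}{472973} = \frac{-245460 + 192144}{-122831} - \frac{3374722349}{4511960964 \cdot 472973} = \left(-53316\right) \left(- \frac{1}{122831}\right) - \frac{3374722349}{2134035713025972} = \frac{53316}{122831} - \frac{3374722349}{2134035713025972} = \frac{113777833555171873133}{262125740666693166732}$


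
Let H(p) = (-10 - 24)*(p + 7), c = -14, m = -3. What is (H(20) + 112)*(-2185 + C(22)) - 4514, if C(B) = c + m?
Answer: 1770298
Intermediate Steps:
H(p) = -238 - 34*p (H(p) = -34*(7 + p) = -238 - 34*p)
C(B) = -17 (C(B) = -14 - 3 = -17)
(H(20) + 112)*(-2185 + C(22)) - 4514 = ((-238 - 34*20) + 112)*(-2185 - 17) - 4514 = ((-238 - 680) + 112)*(-2202) - 4514 = (-918 + 112)*(-2202) - 4514 = -806*(-2202) - 4514 = 1774812 - 4514 = 1770298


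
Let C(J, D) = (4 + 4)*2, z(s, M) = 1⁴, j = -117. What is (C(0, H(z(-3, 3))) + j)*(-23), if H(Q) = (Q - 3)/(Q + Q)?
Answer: 2323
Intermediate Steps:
z(s, M) = 1
H(Q) = (-3 + Q)/(2*Q) (H(Q) = (-3 + Q)/((2*Q)) = (-3 + Q)*(1/(2*Q)) = (-3 + Q)/(2*Q))
C(J, D) = 16 (C(J, D) = 8*2 = 16)
(C(0, H(z(-3, 3))) + j)*(-23) = (16 - 117)*(-23) = -101*(-23) = 2323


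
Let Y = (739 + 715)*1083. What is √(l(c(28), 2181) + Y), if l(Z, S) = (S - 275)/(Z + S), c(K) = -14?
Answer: 10*√73945360126/2167 ≈ 1254.9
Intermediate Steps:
Y = 1574682 (Y = 1454*1083 = 1574682)
l(Z, S) = (-275 + S)/(S + Z)
√(l(c(28), 2181) + Y) = √((-275 + 2181)/(2181 - 14) + 1574682) = √(1906/2167 + 1574682) = √(3412337800/2167) = 10*√73945360126/2167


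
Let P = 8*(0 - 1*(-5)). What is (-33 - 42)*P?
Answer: -3000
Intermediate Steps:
P = 40 (P = 8*(0 + 5) = 8*5 = 40)
(-33 - 42)*P = (-33 - 42)*40 = -75*40 = -3000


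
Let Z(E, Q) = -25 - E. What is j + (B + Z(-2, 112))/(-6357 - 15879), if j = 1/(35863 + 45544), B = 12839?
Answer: -86940823/150847171 ≈ -0.57635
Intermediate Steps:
j = 1/81407 ≈ 1.2284e-5
j + (B + Z(-2, 112))/(-6357 - 15879) = 1/81407 + (12839 + (-25 - 1*(-2)))/(-6357 - 15879) = 1/81407 + (12839 + (-25 + 2))/(-22236) = 1/81407 + (12839 - 23)*(-1/22236) = 1/81407 + 12816*(-1/22236) = 1/81407 - 1068/1853 = -86940823/150847171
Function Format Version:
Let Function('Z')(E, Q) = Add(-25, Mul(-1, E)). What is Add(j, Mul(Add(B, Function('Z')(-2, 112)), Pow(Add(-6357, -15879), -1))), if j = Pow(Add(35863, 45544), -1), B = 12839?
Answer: Rational(-86940823, 150847171) ≈ -0.57635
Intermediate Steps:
j = Rational(1, 81407) (j = Pow(81407, -1) = Rational(1, 81407) ≈ 1.2284e-5)
Add(j, Mul(Add(B, Function('Z')(-2, 112)), Pow(Add(-6357, -15879), -1))) = Add(Rational(1, 81407), Mul(Add(12839, Add(-25, Mul(-1, -2))), Pow(Add(-6357, -15879), -1))) = Add(Rational(1, 81407), Mul(Add(12839, Add(-25, 2)), Pow(-22236, -1))) = Add(Rational(1, 81407), Mul(Add(12839, -23), Rational(-1, 22236))) = Add(Rational(1, 81407), Mul(12816, Rational(-1, 22236))) = Add(Rational(1, 81407), Rational(-1068, 1853)) = Rational(-86940823, 150847171)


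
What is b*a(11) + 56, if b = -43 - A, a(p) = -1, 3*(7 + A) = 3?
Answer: 93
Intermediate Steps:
A = -6 (A = -7 + (1/3)*3 = -7 + 1 = -6)
b = -37 (b = -43 - 1*(-6) = -43 + 6 = -37)
b*a(11) + 56 = -37*(-1) + 56 = 37 + 56 = 93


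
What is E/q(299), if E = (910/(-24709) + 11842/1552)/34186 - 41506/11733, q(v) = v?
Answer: -27205003806359687/2299563665623047408 ≈ -0.011831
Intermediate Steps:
E = -27205003806359687/7690848380010192 (E = (910*(-1/24709) + 11842*(1/1552))*(1/34186) - 41506*1/11733 = (-910/24709 + 5921/776)*(1/34186) - 41506/11733 = (145595829/19174184)*(1/34186) - 41506/11733 = 145595829/655488654224 - 41506/11733 = -27205003806359687/7690848380010192 ≈ -3.5373)
E/q(299) = -27205003806359687/7690848380010192/299 = -27205003806359687/7690848380010192*1/299 = -27205003806359687/2299563665623047408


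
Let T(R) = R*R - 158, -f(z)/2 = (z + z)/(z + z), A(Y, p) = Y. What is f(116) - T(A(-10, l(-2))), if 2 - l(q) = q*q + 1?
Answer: 56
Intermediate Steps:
l(q) = 1 - q² (l(q) = 2 - (q*q + 1) = 2 - (q² + 1) = 2 - (1 + q²) = 2 + (-1 - q²) = 1 - q²)
f(z) = -2 (f(z) = -2*(z + z)/(z + z) = -2*2*z/(2*z) = -2*2*z*1/(2*z) = -2*1 = -2)
T(R) = -158 + R² (T(R) = R² - 158 = -158 + R²)
f(116) - T(A(-10, l(-2))) = -2 - (-158 + (-10)²) = -2 - (-158 + 100) = -2 - 1*(-58) = -2 + 58 = 56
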